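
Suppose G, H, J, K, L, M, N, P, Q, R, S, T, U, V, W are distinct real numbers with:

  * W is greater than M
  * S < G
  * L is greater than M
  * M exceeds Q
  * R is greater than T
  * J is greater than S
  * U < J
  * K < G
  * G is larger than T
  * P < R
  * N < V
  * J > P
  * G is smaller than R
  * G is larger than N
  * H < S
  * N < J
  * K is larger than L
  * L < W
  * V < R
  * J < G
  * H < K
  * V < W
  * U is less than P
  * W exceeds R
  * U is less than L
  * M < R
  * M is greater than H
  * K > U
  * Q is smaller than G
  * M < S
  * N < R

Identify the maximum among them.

W

U is not greatest since U < L; T is not greatest since T < G; Q is not greatest since Q < M; H is not greatest since H < K; N is not greatest since N < J; M is not greatest since M < L; P is not greatest since P < R; L is not greatest since L < K; S is not greatest since S < J; J is not greatest since J < G; K is not greatest since K < G; V is not greatest since V < W; G is not greatest since G < R; R is not greatest since R < W.
Only W has nothing above it, so W is the maximum.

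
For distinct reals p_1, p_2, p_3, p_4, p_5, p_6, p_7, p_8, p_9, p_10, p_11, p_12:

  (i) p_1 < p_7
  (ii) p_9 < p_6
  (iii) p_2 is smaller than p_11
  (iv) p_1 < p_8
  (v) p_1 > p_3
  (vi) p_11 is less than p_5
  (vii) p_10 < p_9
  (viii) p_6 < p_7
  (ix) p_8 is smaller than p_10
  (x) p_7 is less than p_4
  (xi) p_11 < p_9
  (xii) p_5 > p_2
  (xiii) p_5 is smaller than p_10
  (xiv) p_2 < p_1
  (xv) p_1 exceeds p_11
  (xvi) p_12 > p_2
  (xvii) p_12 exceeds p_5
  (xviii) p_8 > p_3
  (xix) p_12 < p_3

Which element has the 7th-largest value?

p_1

Piecing the relations together gives one ordering: p_2 < p_11 < p_5 < p_12 < p_3 < p_1 < p_8 < p_10 < p_9 < p_6 < p_7 < p_4.
Counting 7 from the largest end gives p_1.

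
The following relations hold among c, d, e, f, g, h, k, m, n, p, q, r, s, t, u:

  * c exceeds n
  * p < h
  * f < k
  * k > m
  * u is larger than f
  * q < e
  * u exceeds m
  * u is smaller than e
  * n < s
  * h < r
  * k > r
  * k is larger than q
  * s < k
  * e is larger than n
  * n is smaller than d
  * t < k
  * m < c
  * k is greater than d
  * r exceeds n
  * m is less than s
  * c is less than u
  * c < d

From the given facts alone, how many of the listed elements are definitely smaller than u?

The elements the relations force below u are n, f, m, c — no chain reaches any other.
That is 4.

4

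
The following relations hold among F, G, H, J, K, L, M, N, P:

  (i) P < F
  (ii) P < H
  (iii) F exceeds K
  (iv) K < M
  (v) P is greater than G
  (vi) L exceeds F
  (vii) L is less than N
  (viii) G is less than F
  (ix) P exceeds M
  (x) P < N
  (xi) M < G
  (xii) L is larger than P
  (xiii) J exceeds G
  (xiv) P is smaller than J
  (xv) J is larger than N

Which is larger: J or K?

J

Chaining the given relations: K < M < G < P < F < L < N < J.
So K < J; J is the larger of the two.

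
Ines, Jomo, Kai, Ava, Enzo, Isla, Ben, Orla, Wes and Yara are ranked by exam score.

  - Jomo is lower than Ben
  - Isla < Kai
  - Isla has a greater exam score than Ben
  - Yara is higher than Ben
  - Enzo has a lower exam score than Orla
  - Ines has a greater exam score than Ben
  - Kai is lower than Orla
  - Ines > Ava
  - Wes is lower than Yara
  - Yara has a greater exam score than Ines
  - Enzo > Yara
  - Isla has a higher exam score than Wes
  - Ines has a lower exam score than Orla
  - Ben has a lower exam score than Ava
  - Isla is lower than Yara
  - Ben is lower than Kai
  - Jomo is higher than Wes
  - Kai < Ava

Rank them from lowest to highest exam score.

Wes < Jomo < Ben < Isla < Kai < Ava < Ines < Yara < Enzo < Orla

Each adjacent pair is fixed by a given relation: Wes < Jomo; Jomo < Ben; Ben < Isla; Isla < Kai; Kai < Ava; Ava < Ines; Ines < Yara; Yara < Enzo; Enzo < Orla. Chaining them end to end gives the full order.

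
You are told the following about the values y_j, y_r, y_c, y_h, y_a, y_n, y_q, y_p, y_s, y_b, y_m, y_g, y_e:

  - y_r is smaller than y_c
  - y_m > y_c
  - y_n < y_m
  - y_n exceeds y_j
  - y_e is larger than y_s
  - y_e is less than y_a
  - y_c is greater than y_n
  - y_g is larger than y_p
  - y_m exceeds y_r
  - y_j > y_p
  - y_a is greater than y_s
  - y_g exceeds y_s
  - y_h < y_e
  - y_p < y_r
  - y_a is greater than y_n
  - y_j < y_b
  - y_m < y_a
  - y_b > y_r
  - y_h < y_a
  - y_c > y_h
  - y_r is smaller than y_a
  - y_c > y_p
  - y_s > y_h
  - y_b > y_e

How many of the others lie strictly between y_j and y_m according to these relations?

The relations place y_j below y_m. An element lies strictly between them when it is forced above y_j and also forced below y_m.
Above y_j: {y_n, y_c, y_a, y_b}. Below y_m: {y_p, y_n, y_r, y_h, y_c}.
Intersection: {y_n, y_c} — 2.

2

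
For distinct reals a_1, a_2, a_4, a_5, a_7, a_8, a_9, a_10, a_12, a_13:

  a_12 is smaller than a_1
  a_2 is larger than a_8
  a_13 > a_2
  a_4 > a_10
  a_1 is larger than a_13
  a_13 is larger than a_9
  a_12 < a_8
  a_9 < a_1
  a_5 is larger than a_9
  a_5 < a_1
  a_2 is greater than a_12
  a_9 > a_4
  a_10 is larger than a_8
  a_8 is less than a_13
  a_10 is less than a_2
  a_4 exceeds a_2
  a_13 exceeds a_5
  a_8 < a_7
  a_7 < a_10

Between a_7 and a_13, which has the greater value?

Following the relations from a_7: a_7 < a_10 < a_2 < a_4 < a_9 < a_5 < a_13.
So a_7 < a_13; a_13 is the larger of the two.

a_13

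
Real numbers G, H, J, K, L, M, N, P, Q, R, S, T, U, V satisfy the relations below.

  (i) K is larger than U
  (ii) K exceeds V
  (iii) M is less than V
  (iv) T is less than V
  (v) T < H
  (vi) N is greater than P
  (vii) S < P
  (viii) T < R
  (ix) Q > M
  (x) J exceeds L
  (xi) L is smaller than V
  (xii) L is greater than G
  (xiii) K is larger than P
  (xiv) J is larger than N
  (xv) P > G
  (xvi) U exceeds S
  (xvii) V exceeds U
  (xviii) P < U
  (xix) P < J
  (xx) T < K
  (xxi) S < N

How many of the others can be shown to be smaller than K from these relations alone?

8

Directly below K: T, P, U, V.
One step further: M, S, G, L (8 so far).
No other element is forced below K by the given relations, so the count is 8.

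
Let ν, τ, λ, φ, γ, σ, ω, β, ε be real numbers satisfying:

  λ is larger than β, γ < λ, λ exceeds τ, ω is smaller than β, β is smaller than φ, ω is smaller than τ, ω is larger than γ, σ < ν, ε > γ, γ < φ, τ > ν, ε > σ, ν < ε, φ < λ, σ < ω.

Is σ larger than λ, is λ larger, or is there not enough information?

λ

Link the given pairs in sequence: σ < ω; ω < β; β < φ; φ < λ.
Together: σ < ω < β < φ < λ.
So λ is larger.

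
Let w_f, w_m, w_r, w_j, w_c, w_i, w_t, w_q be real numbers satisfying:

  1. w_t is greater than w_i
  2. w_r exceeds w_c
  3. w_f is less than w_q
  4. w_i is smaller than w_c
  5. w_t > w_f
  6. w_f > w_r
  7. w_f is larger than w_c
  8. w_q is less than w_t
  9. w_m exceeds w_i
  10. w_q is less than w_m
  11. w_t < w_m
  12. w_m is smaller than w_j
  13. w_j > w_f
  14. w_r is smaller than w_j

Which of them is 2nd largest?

w_m

Chaining the given pairs: w_i < w_c < w_r < w_f < w_q < w_t < w_m < w_j.
The 2nd largest is w_m.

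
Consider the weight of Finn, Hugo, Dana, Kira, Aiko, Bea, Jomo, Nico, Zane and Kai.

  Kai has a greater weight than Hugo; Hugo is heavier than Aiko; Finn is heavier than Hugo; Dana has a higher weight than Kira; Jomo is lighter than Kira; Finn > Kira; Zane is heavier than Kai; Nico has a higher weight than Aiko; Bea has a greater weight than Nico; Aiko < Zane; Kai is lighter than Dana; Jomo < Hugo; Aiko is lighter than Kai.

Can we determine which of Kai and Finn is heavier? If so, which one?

undetermined

Following every chain through Kai: above Kai we get Zane, Dana; below Kai we get Jomo, Aiko, Hugo.
Finn is not reached, and no chain runs the other way from Finn to Kai.
So the given relations leave the order of Kai and Finn undetermined.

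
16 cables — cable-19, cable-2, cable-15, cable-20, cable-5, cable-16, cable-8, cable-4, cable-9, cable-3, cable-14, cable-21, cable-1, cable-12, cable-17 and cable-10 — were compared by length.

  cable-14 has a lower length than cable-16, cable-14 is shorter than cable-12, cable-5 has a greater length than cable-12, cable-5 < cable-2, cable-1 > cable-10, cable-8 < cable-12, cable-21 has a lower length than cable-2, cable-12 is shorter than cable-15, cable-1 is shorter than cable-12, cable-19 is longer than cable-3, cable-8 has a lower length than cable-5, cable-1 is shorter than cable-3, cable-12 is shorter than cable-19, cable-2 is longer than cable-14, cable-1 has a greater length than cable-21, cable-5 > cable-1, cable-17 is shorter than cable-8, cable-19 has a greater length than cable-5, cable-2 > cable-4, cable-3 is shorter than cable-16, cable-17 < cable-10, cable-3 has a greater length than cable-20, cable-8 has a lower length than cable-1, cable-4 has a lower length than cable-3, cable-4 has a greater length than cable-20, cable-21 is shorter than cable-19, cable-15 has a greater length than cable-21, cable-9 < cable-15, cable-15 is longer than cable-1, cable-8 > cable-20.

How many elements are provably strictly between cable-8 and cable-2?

3

Chaining upward from cable-8 reaches: cable-1, cable-3, cable-12, cable-16, cable-15, cable-5, cable-19.
Chaining downward from cable-2 reaches: cable-17, cable-20, cable-4, cable-14, cable-10, cable-21, cable-1, cable-12, cable-5.
Strictly between cable-8 and cable-2 are those in both lists: cable-1, cable-12, cable-5 — 3 elements.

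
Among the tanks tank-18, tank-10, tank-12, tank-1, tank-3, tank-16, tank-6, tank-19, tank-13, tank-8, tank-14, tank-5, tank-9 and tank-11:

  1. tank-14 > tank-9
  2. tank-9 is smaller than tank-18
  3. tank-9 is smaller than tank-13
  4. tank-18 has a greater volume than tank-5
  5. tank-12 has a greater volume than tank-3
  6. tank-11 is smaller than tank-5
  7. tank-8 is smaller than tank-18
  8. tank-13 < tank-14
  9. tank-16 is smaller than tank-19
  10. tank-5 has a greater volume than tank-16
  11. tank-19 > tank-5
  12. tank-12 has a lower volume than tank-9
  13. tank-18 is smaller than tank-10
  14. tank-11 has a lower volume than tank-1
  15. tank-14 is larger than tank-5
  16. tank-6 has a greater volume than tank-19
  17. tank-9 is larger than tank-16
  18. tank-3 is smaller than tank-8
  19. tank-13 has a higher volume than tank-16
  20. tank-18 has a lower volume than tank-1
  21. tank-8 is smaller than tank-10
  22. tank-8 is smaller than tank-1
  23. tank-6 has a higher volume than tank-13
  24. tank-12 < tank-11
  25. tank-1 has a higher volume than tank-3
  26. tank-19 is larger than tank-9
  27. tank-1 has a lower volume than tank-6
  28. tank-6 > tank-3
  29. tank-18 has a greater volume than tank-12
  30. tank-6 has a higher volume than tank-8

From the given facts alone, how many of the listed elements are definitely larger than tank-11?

From tank-11 the given relations immediately reach tank-5, tank-1.
From those, tank-18, tank-19, tank-6, tank-14 — 6 in total.
From those, tank-10 — 7 in total.
Nothing else is reachable above tank-11; 7 in all.

7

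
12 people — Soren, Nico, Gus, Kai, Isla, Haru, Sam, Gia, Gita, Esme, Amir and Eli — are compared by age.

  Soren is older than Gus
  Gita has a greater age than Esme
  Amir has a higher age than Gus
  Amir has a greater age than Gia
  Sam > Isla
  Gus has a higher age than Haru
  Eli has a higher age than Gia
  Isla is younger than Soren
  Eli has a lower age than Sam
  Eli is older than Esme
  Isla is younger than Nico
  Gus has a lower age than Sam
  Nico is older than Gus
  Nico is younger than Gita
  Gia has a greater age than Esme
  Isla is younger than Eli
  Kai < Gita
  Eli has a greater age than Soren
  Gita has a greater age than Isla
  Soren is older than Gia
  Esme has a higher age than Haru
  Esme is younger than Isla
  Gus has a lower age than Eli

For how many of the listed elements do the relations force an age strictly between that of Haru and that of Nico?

The relations place Haru below Nico. An element lies strictly between them when it is forced above Haru and also forced below Nico.
Above Haru: {Esme, Gia, Isla, Gus, Soren, Gita, Eli, Amir, Sam}. Below Nico: {Esme, Isla, Gus}.
Intersection: {Esme, Isla, Gus} — 3.

3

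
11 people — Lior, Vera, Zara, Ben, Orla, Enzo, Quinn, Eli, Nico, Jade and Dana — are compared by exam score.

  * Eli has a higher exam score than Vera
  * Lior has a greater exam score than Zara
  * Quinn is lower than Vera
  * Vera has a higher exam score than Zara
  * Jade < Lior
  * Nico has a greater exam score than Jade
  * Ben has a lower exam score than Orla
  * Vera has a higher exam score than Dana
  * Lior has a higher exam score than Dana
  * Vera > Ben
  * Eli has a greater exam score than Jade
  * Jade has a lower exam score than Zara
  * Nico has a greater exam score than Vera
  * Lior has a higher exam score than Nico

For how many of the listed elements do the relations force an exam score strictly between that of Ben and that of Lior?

2

Chaining upward from Ben reaches: Orla, Vera, Eli, Nico.
Chaining downward from Lior reaches: Dana, Jade, Zara, Quinn, Vera, Nico.
Strictly between Ben and Lior are those in both lists: Vera, Nico — 2 elements.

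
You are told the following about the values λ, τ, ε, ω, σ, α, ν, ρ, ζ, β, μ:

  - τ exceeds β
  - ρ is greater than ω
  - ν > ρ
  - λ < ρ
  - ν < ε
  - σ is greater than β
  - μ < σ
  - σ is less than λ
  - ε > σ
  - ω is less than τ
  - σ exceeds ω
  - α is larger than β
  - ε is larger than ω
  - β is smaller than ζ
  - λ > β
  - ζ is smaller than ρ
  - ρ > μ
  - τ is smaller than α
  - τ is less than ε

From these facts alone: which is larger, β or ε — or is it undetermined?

Chaining the given relations: β < σ < λ < ρ < ν < ε.
So ε is larger.

ε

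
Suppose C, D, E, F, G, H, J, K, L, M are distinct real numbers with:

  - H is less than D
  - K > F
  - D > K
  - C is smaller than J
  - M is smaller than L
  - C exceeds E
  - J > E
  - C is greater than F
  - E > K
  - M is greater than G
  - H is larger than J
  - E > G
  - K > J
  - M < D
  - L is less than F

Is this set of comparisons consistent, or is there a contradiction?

We have J < K stated directly, yet also K < E < C < J by chaining the others — so K < J. Contradiction.

inconsistent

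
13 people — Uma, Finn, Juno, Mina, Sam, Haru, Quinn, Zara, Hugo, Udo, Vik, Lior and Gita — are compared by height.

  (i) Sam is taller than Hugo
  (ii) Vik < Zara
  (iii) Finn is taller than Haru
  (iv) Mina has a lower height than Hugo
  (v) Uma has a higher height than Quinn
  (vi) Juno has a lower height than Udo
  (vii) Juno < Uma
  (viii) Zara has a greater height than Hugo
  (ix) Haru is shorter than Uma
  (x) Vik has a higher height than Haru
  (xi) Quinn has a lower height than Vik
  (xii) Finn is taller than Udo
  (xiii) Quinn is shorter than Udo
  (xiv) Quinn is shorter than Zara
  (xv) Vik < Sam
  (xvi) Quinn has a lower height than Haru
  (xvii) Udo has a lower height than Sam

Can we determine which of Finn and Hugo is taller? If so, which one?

Following every chain through Hugo: above Hugo we get Zara, Sam; below Hugo we get Mina.
Finn is not reached, and no chain runs the other way from Finn to Hugo.
So the given relations leave the order of Hugo and Finn undetermined.

undetermined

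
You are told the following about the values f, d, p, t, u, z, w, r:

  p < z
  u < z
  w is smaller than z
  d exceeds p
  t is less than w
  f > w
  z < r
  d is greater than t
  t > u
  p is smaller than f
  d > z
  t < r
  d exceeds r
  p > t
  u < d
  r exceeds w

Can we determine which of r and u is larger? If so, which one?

u < t and t < w give u < w.
Then w < z extends the chain to z.
Then z < r extends the chain to r.
So r is larger.

r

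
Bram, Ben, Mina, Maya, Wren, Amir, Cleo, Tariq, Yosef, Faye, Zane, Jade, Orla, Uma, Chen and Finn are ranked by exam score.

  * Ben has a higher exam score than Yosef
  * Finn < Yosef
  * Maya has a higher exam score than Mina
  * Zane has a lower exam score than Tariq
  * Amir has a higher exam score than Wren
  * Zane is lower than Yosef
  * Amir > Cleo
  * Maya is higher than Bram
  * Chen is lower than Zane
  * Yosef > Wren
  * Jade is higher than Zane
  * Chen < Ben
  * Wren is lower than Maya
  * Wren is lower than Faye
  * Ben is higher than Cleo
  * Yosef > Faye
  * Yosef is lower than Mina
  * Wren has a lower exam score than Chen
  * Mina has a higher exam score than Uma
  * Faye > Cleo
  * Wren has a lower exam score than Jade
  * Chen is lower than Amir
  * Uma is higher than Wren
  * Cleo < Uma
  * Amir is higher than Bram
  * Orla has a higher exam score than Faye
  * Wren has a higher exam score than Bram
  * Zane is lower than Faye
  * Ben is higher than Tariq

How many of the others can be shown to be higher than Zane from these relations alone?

From Zane the given relations immediately reach Faye, Yosef, Tariq, Jade.
From those, Orla, Ben, Mina — 7 in total.
From those, Maya — 8 in total.
No other element is forced above Zane by the given relations, so the count is 8.

8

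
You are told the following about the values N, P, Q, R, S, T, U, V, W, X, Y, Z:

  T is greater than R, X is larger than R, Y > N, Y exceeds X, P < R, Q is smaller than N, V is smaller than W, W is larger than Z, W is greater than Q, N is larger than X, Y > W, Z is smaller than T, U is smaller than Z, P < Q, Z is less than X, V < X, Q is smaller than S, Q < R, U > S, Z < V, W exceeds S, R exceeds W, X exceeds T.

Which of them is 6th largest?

W

Chaining the given pairs: P < Q < S < U < Z < V < W < R < T < X < N < Y.
The 6th largest is W.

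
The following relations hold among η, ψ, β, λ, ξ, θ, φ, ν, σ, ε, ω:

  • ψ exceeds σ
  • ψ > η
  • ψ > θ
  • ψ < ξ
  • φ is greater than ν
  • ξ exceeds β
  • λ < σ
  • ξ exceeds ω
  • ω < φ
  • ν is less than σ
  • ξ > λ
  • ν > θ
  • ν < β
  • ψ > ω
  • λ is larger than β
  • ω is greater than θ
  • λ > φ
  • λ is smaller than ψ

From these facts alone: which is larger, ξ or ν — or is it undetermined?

Chaining the given relations: ν < β < λ < ψ < ξ.
So ξ is larger.

ξ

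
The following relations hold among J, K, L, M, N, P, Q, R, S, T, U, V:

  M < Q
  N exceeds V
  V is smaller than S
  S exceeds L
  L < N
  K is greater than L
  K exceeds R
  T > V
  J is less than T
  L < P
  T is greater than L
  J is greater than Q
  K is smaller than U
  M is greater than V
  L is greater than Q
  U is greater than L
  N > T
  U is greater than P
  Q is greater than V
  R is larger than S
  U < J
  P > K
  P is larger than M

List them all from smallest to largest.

V < M < Q < L < S < R < K < P < U < J < T < N

Each adjacent pair is fixed by a given relation: V < M; M < Q; Q < L; L < S; S < R; R < K; K < P; P < U; U < J; J < T; T < N. Chaining them end to end gives the full order.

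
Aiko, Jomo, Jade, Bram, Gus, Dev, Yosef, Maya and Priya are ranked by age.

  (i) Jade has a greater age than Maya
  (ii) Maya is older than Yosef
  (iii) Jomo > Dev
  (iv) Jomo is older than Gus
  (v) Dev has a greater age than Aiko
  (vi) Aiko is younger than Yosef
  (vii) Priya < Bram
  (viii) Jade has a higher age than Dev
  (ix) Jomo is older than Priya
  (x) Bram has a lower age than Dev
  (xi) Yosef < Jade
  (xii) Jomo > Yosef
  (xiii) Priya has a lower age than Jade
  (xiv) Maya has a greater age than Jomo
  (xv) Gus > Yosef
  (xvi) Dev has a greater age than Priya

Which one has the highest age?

Jade

Aiko is not greatest since Aiko < Yosef; Priya is not greatest since Priya < Dev; Yosef is not greatest since Yosef < Maya; Gus is not greatest since Gus < Jomo; Bram is not greatest since Bram < Dev; Dev is not greatest since Dev < Jade; Jomo is not greatest since Jomo < Maya; Maya is not greatest since Maya < Jade.
Only Jade has nothing above it, so Jade is the highest age.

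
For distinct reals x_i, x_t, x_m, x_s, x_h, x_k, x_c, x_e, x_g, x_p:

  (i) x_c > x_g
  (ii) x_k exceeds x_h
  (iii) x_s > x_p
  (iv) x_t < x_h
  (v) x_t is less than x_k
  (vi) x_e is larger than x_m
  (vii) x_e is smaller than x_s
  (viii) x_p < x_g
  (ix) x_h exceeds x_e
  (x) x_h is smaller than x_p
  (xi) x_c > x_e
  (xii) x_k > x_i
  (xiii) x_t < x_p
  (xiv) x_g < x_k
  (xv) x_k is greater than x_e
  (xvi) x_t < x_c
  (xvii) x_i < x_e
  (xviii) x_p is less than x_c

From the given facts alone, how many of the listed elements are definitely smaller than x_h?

4

From x_h the given relations immediately reach x_t, x_e.
From those, x_i, x_m — 4 in total.
No other element is forced below x_h by the given relations, so the count is 4.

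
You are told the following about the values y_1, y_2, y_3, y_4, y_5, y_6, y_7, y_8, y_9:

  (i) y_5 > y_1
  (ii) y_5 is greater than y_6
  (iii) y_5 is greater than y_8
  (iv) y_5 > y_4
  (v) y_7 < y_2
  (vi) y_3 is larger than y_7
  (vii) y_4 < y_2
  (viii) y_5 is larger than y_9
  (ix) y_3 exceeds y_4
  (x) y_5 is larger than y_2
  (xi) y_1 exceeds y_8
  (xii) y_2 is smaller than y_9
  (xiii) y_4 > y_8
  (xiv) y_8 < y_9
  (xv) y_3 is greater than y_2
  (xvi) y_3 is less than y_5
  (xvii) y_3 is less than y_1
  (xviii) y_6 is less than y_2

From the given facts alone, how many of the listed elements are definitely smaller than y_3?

The elements the relations force below y_3 are y_8, y_7, y_4, y_6, y_2 — no chain reaches any other.
That is 5.

5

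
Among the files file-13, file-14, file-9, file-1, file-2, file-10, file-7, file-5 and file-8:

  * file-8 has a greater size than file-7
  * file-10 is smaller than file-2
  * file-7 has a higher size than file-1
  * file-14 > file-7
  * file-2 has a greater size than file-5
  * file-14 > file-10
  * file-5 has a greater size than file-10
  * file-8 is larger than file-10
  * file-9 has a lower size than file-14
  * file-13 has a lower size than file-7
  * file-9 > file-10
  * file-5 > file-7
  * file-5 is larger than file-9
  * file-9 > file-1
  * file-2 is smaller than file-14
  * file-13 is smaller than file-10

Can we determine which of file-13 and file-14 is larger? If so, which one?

file-14

file-13 < file-10 and file-10 < file-9 give file-13 < file-9.
With file-9 < file-5: file-13 < file-10 < file-9 < file-5.
With file-5 < file-2: file-13 < file-10 < file-9 < file-5 < file-2.
With file-2 < file-14: file-13 < file-10 < file-9 < file-5 < file-2 < file-14.
So file-14 is larger.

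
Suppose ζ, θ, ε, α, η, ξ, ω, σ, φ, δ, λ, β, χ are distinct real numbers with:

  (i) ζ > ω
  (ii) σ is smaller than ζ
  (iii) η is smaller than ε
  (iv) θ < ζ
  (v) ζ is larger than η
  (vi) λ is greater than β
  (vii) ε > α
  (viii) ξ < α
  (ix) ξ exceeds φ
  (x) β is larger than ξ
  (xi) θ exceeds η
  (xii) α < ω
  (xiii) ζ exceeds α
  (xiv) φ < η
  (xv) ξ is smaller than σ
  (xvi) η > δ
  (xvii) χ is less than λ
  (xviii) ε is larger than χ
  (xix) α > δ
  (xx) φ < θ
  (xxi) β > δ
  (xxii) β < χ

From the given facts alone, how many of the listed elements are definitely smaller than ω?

4

From ω the given relations immediately reach α.
From those, δ, ξ — 3 in total.
From those, φ — 4 in total.
Nothing else is reachable below ω; 4 in all.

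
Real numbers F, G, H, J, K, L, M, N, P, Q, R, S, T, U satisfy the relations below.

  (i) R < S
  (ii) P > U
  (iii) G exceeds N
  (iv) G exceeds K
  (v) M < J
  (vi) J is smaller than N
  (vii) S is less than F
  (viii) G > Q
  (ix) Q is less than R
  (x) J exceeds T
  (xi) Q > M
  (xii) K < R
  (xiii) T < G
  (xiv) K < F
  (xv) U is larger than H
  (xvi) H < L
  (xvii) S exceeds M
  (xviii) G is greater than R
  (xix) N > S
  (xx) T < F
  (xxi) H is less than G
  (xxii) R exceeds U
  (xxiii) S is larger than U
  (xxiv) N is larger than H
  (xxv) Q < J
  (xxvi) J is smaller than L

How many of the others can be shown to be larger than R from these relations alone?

4

From R the given relations immediately reach S, G.
From those, N, F — 4 in total.
No other element is forced above R by the given relations, so the count is 4.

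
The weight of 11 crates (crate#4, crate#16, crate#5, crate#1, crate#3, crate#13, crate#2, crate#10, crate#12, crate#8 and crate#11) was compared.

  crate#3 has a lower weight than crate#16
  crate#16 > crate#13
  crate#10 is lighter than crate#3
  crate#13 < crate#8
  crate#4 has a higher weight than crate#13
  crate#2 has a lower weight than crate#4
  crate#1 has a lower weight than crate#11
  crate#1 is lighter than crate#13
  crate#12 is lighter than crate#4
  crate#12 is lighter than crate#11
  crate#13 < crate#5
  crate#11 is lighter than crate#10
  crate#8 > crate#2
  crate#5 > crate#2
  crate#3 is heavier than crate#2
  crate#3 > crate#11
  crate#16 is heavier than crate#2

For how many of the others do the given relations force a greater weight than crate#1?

8

From crate#1 the given relations immediately reach crate#11, crate#13.
From those, crate#10, crate#3, crate#5, crate#8, crate#16, crate#4 — 8 in total.
No other element is forced above crate#1 by the given relations, so the count is 8.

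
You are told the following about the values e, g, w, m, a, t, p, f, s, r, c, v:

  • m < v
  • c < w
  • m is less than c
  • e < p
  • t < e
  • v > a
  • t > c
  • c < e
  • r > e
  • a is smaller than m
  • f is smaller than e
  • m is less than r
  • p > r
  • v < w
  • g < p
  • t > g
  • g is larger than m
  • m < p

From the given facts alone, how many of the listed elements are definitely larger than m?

8

Directly above m: g, c, v, r, p.
One step further: t, w, e (8 so far).
Nothing else is reachable above m; 8 in all.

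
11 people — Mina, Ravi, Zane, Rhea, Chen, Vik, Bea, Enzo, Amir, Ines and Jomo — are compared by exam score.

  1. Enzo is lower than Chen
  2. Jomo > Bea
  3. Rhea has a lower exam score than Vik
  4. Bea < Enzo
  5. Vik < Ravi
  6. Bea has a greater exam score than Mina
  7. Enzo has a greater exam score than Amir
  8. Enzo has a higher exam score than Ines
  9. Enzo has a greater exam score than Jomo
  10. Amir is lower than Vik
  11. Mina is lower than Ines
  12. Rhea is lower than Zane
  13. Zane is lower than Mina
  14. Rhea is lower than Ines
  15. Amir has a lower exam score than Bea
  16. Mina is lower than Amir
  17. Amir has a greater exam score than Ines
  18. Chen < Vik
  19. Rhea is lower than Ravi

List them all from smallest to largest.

Each adjacent pair is fixed by a given relation: Rhea < Zane; Zane < Mina; Mina < Ines; Ines < Amir; Amir < Bea; Bea < Jomo; Jomo < Enzo; Enzo < Chen; Chen < Vik; Vik < Ravi. Chaining them end to end gives the full order.

Rhea < Zane < Mina < Ines < Amir < Bea < Jomo < Enzo < Chen < Vik < Ravi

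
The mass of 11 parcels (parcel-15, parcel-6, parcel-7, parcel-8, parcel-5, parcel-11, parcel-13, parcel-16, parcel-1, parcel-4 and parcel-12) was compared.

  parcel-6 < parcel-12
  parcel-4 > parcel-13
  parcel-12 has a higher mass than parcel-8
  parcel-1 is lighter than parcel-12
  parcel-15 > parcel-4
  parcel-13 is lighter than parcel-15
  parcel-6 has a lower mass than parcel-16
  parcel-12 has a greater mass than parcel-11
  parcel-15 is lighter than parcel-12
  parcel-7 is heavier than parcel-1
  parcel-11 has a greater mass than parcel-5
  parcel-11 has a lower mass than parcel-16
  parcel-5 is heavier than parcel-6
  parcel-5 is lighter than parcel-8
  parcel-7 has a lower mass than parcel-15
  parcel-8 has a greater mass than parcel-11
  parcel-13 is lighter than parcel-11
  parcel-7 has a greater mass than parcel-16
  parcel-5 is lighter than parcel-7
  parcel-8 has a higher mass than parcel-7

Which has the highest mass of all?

Chaining downward from parcel-12: directly below it, parcel-1, parcel-6, parcel-11, parcel-15, parcel-8; then parcel-13, parcel-4, parcel-5, parcel-7; then parcel-16.
That covers every other element, and nothing is given above parcel-12, so parcel-12 is the highest mass.

parcel-12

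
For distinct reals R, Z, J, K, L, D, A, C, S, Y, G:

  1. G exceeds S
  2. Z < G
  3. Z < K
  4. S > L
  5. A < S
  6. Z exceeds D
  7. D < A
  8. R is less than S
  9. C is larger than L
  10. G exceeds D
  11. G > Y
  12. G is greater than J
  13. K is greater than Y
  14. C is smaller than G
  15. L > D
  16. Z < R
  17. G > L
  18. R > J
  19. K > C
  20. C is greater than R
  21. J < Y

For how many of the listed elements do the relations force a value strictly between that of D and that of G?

Chaining upward from D reaches: L, A, Z, R, S, C, K.
Chaining downward from G reaches: L, J, A, Z, R, Y, S, C.
Strictly between D and G are those in both lists: L, A, Z, R, S, C — 6 elements.

6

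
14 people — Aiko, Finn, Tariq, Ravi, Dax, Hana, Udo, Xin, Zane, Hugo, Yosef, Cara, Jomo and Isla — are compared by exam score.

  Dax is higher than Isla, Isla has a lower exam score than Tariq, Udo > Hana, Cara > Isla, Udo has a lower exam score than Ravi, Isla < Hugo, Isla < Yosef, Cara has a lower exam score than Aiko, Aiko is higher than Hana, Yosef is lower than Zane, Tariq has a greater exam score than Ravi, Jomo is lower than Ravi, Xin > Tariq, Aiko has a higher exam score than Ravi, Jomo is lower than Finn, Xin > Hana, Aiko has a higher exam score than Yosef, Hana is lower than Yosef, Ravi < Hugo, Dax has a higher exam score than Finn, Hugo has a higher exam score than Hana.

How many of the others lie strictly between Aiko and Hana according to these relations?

The relations place Hana below Aiko. An element lies strictly between them when it is forced above Hana and also forced below Aiko.
Above Hana: {Udo, Ravi, Hugo, Yosef, Tariq, Xin, Zane}. Below Aiko: {Jomo, Isla, Cara, Udo, Ravi, Yosef}.
Intersection: {Udo, Ravi, Yosef} — 3.

3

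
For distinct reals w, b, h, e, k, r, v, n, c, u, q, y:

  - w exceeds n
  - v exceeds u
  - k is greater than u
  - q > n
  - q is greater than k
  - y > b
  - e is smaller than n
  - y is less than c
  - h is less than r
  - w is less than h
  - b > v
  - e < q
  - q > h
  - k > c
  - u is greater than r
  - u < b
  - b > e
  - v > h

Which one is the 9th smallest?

Chaining the given pairs: e < n < w < h < r < u < v < b < y < c < k < q.
Counting 9 from the smallest end gives y.

y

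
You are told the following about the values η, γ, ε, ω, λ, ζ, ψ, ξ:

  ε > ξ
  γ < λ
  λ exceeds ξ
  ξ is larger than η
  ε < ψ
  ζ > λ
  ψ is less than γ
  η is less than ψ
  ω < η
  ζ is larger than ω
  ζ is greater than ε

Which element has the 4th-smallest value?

Chaining the given pairs: ω < η < ξ < ε < ψ < γ < λ < ζ.
The 4th smallest is ε.

ε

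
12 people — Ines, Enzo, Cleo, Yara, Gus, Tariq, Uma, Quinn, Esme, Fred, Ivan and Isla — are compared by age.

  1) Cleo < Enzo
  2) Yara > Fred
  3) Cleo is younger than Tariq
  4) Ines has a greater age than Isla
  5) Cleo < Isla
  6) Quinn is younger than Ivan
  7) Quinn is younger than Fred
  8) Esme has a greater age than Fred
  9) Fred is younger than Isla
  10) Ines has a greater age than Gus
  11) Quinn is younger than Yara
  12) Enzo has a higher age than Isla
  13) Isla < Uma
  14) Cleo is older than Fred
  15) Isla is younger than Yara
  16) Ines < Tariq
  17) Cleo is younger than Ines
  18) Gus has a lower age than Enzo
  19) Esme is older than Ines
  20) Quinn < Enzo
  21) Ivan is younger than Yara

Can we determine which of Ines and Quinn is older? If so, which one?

Quinn < Fred and Fred < Cleo give Quinn < Cleo.
Then Cleo < Isla extends the chain to Isla.
With Isla < Ines: Quinn < Fred < Cleo < Isla < Ines.
So Ines is older.

Ines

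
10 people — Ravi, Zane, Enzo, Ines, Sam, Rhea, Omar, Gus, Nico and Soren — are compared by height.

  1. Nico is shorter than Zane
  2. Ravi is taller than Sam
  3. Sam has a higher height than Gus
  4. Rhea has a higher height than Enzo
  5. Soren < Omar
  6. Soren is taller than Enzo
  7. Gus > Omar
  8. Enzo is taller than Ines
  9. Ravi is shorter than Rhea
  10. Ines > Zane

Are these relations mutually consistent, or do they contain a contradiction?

consistent

The single ordering Nico < Zane < Ines < Enzo < Soren < Omar < Gus < Sam < Ravi < Rhea satisfies every listed relation, so no contradiction arises.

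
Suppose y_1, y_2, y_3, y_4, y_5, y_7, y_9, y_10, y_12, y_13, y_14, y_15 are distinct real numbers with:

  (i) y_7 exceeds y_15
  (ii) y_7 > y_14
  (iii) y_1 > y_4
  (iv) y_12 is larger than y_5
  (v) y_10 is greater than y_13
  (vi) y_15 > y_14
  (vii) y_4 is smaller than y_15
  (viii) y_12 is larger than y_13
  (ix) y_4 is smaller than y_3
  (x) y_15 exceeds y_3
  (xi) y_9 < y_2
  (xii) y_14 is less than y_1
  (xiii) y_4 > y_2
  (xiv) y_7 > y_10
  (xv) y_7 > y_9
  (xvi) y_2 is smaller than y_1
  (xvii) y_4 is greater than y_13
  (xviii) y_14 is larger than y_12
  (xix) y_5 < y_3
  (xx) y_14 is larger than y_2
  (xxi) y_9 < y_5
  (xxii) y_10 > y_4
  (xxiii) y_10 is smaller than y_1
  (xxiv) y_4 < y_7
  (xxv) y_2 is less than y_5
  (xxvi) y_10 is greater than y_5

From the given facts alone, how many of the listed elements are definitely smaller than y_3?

5

From y_3 the given relations immediately reach y_4, y_5.
From those, y_9, y_2, y_13 — 5 in total.
No other element is forced below y_3 by the given relations, so the count is 5.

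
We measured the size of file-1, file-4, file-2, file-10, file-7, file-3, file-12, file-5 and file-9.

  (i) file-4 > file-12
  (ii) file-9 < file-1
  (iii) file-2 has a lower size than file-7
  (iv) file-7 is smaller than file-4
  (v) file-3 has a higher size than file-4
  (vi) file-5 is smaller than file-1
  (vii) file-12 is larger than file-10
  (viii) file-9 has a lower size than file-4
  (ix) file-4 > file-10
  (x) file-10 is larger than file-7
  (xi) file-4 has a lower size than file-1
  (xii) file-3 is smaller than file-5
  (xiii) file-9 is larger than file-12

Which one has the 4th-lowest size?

file-12

Piecing the relations together gives one ordering: file-2 < file-7 < file-10 < file-12 < file-9 < file-4 < file-3 < file-5 < file-1.
Counting 4 from the smallest end gives file-12.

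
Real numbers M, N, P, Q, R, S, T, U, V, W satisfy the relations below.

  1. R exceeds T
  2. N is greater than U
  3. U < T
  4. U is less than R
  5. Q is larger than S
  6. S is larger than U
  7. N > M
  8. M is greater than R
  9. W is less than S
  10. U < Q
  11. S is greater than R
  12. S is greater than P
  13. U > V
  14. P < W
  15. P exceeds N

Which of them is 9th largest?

U

Piecing the relations together gives one ordering: V < U < T < R < M < N < P < W < S < Q.
The 9th largest is U.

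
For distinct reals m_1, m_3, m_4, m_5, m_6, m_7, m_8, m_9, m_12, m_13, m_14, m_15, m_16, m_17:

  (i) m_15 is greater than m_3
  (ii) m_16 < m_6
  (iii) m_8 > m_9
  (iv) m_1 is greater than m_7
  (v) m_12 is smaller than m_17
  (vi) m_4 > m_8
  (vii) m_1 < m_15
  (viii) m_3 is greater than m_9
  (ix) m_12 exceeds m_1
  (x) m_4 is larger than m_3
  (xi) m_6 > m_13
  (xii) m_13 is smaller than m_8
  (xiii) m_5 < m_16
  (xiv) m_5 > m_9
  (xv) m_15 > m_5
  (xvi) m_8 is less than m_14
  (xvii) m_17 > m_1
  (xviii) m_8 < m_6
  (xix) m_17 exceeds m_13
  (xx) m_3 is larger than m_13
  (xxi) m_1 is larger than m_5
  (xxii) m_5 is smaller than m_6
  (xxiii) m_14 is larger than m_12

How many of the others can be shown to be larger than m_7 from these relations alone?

The elements the relations force above m_7 are m_1, m_12, m_14, m_17, m_15 — no chain reaches any other.
That is 5.

5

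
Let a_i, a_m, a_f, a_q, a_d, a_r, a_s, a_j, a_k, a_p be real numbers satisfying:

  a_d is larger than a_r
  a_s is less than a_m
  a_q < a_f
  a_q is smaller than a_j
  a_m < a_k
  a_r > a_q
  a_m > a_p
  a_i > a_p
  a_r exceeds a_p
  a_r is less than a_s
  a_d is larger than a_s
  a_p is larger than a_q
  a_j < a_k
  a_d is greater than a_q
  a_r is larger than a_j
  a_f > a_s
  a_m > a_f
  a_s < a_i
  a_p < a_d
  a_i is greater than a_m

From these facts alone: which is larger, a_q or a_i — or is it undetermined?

a_i

The relevant relations are a_q < a_p; a_p < a_r; a_r < a_s; a_s < a_f; a_f < a_m; a_m < a_i.
Together: a_q < a_p < a_r < a_s < a_f < a_m < a_i.
So a_i is larger.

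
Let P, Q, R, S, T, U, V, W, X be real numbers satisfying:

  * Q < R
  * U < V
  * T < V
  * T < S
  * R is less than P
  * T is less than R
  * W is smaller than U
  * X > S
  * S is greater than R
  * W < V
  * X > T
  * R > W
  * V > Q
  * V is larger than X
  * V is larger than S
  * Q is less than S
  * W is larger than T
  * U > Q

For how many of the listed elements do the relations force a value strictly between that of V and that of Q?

The relations place Q below V. An element lies strictly between them when it is forced above Q and also forced below V.
Above Q: {R, P, U, S, X}. Below V: {T, W, R, U, S, X}.
Intersection: {R, U, S, X} — 4.

4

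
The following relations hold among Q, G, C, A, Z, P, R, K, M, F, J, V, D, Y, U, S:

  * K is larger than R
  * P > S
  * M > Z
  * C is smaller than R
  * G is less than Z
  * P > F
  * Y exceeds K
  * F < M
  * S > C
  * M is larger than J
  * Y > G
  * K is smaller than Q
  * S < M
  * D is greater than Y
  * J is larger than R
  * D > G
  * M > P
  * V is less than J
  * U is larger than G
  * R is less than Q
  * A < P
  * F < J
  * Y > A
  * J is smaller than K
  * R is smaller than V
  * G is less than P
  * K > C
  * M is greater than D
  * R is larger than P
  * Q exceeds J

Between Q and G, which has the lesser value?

G < P and P < R give G < R.
With R < V: G < P < R < V.
With V < J: G < P < R < V < J.
With J < K: G < P < R < V < J < K.
Then K < Q extends the chain to Q.
So G < Q; G is the smaller of the two.

G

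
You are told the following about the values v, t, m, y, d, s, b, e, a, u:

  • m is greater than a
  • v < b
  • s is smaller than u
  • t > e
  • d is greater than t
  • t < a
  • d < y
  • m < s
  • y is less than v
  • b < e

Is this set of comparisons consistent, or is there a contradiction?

We have t < d stated directly, yet also d < y < v < b < e < t by chaining the others — so d < t. Contradiction.

inconsistent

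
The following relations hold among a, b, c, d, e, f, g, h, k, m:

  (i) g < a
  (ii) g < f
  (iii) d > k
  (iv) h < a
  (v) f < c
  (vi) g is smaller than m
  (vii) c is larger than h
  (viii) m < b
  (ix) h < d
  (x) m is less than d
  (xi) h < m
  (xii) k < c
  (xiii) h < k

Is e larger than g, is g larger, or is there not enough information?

Following every chain through e: nothing is chained to e.
g is not reached, and no chain runs the other way from g to e.
So the given relations leave the order of e and g undetermined.

undetermined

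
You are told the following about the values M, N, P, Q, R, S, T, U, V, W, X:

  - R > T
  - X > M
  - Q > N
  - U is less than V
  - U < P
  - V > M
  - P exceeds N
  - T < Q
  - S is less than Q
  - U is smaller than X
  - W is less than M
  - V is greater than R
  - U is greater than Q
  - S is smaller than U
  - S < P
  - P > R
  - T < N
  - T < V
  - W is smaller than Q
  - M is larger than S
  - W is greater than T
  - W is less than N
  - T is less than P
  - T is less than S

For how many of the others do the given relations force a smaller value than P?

From P the given relations immediately reach T, R, S, N, U.
From those, W, Q — 7 in total.
No other element is forced below P by the given relations, so the count is 7.

7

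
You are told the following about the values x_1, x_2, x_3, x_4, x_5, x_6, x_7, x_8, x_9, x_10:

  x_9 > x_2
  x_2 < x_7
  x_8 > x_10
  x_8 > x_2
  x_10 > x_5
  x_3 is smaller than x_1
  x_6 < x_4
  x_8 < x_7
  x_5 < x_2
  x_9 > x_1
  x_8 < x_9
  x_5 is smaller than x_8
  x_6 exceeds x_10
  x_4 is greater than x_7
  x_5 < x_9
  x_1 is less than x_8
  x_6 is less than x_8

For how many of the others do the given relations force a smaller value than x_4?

8

From x_4 the given relations immediately reach x_6, x_7.
From those, x_10, x_2, x_8 — 5 in total.
From those, x_5, x_1 — 7 in total.
From those, x_3 — 8 in total.
Nothing else is reachable below x_4; 8 in all.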